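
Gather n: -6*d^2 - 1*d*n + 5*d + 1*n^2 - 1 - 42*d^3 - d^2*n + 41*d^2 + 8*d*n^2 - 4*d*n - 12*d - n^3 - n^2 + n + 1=-42*d^3 + 35*d^2 + 8*d*n^2 - 7*d - n^3 + n*(-d^2 - 5*d + 1)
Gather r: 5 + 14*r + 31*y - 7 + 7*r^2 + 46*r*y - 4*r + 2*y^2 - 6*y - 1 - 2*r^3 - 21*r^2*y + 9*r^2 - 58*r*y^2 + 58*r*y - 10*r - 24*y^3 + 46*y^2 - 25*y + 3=-2*r^3 + r^2*(16 - 21*y) + r*(-58*y^2 + 104*y) - 24*y^3 + 48*y^2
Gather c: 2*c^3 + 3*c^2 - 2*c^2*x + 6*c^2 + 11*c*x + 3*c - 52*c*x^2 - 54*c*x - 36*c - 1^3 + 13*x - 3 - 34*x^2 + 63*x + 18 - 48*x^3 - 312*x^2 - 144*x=2*c^3 + c^2*(9 - 2*x) + c*(-52*x^2 - 43*x - 33) - 48*x^3 - 346*x^2 - 68*x + 14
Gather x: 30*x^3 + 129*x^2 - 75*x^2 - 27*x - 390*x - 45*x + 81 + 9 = 30*x^3 + 54*x^2 - 462*x + 90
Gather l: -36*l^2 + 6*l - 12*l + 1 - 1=-36*l^2 - 6*l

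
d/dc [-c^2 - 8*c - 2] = -2*c - 8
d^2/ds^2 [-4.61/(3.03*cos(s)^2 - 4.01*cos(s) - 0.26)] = (-169.295796*(1 - cos(s)^2)^2 + 168.038649*cos(s)^3 - 173.304191*cos(s)^2 - 331.270912*cos(s) + 324.817834)/(-3.03*cos(s)^2 + 4.01*cos(s) + 0.26)^3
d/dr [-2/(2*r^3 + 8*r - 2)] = (3*r^2 + 4)/(r^3 + 4*r - 1)^2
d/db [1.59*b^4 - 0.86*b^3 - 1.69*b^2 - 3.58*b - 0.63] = 6.36*b^3 - 2.58*b^2 - 3.38*b - 3.58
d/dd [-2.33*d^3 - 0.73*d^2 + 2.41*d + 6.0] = -6.99*d^2 - 1.46*d + 2.41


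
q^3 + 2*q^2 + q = q*(q + 1)^2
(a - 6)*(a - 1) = a^2 - 7*a + 6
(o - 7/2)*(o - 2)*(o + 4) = o^3 - 3*o^2/2 - 15*o + 28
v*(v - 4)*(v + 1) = v^3 - 3*v^2 - 4*v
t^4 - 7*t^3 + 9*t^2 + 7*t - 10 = (t - 5)*(t - 2)*(t - 1)*(t + 1)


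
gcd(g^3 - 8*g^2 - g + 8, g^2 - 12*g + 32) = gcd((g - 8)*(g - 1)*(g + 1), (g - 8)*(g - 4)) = g - 8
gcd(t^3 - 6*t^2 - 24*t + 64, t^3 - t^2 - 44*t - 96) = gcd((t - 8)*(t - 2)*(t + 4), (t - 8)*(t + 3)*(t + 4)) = t^2 - 4*t - 32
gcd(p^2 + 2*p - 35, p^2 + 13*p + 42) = p + 7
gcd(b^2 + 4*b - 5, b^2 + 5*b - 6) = b - 1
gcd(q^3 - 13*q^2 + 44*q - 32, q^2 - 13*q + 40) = q - 8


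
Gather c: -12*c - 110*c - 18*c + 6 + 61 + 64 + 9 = 140 - 140*c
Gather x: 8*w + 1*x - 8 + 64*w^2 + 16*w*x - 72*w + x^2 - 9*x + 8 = 64*w^2 - 64*w + x^2 + x*(16*w - 8)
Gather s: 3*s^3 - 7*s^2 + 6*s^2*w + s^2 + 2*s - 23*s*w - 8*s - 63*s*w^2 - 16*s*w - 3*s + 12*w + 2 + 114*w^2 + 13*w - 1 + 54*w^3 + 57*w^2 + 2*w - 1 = 3*s^3 + s^2*(6*w - 6) + s*(-63*w^2 - 39*w - 9) + 54*w^3 + 171*w^2 + 27*w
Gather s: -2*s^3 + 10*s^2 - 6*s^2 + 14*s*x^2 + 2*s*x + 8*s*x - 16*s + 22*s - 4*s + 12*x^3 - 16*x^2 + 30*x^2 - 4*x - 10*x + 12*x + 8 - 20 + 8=-2*s^3 + 4*s^2 + s*(14*x^2 + 10*x + 2) + 12*x^3 + 14*x^2 - 2*x - 4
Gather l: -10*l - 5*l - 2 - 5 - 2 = -15*l - 9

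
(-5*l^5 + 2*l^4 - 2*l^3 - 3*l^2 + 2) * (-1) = 5*l^5 - 2*l^4 + 2*l^3 + 3*l^2 - 2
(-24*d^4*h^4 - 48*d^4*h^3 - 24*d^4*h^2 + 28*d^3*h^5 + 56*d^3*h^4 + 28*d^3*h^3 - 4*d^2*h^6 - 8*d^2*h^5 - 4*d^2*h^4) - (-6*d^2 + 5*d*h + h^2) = -24*d^4*h^4 - 48*d^4*h^3 - 24*d^4*h^2 + 28*d^3*h^5 + 56*d^3*h^4 + 28*d^3*h^3 - 4*d^2*h^6 - 8*d^2*h^5 - 4*d^2*h^4 + 6*d^2 - 5*d*h - h^2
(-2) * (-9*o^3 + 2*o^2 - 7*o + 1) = 18*o^3 - 4*o^2 + 14*o - 2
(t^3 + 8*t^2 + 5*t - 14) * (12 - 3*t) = -3*t^4 - 12*t^3 + 81*t^2 + 102*t - 168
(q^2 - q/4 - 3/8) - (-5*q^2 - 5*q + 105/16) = 6*q^2 + 19*q/4 - 111/16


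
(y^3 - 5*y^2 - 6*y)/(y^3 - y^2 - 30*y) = (y + 1)/(y + 5)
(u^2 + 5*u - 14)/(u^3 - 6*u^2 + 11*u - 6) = (u + 7)/(u^2 - 4*u + 3)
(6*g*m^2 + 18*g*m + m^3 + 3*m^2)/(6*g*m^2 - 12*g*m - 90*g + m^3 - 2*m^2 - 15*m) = m/(m - 5)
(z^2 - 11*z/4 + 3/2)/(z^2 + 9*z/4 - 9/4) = (z - 2)/(z + 3)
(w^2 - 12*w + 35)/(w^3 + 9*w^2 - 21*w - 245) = (w - 7)/(w^2 + 14*w + 49)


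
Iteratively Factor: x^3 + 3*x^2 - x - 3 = (x - 1)*(x^2 + 4*x + 3) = (x - 1)*(x + 1)*(x + 3)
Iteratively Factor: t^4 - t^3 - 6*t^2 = (t - 3)*(t^3 + 2*t^2) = t*(t - 3)*(t^2 + 2*t) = t^2*(t - 3)*(t + 2)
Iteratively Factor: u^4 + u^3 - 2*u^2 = (u)*(u^3 + u^2 - 2*u) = u*(u + 2)*(u^2 - u) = u*(u - 1)*(u + 2)*(u)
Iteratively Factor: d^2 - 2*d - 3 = (d + 1)*(d - 3)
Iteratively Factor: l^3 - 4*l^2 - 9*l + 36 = (l + 3)*(l^2 - 7*l + 12) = (l - 4)*(l + 3)*(l - 3)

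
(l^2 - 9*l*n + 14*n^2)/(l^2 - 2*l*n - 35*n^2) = (l - 2*n)/(l + 5*n)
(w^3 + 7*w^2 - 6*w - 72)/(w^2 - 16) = (w^2 + 3*w - 18)/(w - 4)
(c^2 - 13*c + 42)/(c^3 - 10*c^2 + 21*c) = (c - 6)/(c*(c - 3))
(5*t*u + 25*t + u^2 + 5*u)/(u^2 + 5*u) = (5*t + u)/u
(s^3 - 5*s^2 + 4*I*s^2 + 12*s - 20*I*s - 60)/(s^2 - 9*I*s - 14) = (s^2 + s*(-5 + 6*I) - 30*I)/(s - 7*I)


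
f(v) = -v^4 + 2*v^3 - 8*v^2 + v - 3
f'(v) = -4*v^3 + 6*v^2 - 16*v + 1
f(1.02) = -9.26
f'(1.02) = -13.32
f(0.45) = -4.03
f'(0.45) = -5.35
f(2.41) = -52.79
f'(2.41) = -58.70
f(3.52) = -164.90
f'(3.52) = -155.43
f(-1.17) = -20.20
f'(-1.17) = 34.34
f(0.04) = -2.97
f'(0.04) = 0.37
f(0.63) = -5.20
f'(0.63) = -7.70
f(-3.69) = -401.50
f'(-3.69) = 342.71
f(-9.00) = -8679.00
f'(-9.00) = 3547.00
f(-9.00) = -8679.00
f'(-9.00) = 3547.00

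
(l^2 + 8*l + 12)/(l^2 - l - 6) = (l + 6)/(l - 3)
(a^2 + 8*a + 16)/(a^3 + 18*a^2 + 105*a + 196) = (a + 4)/(a^2 + 14*a + 49)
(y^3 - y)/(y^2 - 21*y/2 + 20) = 2*y*(y^2 - 1)/(2*y^2 - 21*y + 40)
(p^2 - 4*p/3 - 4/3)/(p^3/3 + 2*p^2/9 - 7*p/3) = 3*(3*p^2 - 4*p - 4)/(p*(3*p^2 + 2*p - 21))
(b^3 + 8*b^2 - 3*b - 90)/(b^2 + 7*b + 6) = (b^2 + 2*b - 15)/(b + 1)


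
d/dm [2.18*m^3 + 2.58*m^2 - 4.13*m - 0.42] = 6.54*m^2 + 5.16*m - 4.13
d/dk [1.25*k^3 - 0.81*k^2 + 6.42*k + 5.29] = 3.75*k^2 - 1.62*k + 6.42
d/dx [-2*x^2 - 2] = -4*x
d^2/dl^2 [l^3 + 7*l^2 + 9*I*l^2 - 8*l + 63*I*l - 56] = 6*l + 14 + 18*I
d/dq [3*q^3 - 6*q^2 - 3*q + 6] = 9*q^2 - 12*q - 3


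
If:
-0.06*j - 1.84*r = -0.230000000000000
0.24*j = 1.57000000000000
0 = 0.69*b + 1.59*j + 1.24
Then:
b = -16.87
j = 6.54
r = -0.09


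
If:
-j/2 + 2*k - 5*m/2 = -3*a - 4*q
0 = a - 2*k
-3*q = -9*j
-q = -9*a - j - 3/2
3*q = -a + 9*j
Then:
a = 0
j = 3/4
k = 0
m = 69/20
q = 9/4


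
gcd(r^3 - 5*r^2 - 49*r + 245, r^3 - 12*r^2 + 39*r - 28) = r - 7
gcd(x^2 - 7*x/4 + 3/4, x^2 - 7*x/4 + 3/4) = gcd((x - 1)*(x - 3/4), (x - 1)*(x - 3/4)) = x^2 - 7*x/4 + 3/4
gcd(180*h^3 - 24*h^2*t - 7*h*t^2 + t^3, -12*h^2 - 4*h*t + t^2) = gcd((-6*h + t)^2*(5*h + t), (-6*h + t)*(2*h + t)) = -6*h + t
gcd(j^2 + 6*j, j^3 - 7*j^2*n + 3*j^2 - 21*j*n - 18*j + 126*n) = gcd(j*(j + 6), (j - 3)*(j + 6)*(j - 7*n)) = j + 6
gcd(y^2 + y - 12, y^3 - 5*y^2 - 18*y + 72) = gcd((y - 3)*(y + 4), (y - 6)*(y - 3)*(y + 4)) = y^2 + y - 12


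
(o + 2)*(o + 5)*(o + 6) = o^3 + 13*o^2 + 52*o + 60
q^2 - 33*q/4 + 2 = (q - 8)*(q - 1/4)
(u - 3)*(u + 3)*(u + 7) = u^3 + 7*u^2 - 9*u - 63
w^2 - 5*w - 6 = (w - 6)*(w + 1)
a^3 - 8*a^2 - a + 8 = (a - 8)*(a - 1)*(a + 1)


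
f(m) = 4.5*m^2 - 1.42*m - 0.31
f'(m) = 9.0*m - 1.42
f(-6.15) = 178.62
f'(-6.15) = -56.77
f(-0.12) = -0.07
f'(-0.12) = -2.50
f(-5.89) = 164.17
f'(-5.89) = -54.43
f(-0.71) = 2.97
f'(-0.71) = -7.81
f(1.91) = 13.39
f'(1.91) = 15.77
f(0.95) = 2.40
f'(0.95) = 7.13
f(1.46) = 7.21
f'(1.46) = 11.72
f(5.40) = 123.24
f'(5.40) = 47.18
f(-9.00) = 376.97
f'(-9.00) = -82.42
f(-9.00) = 376.97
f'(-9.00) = -82.42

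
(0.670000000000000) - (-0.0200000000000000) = 0.690000000000000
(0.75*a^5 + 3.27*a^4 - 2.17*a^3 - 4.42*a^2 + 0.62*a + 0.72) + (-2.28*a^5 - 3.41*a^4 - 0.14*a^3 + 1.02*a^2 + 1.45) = -1.53*a^5 - 0.14*a^4 - 2.31*a^3 - 3.4*a^2 + 0.62*a + 2.17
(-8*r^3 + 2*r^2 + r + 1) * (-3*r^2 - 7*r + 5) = 24*r^5 + 50*r^4 - 57*r^3 - 2*r + 5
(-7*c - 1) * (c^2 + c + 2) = -7*c^3 - 8*c^2 - 15*c - 2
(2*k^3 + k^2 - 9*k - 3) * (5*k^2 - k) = 10*k^5 + 3*k^4 - 46*k^3 - 6*k^2 + 3*k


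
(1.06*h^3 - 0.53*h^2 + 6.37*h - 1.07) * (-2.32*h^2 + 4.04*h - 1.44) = -2.4592*h^5 + 5.512*h^4 - 18.446*h^3 + 28.9804*h^2 - 13.4956*h + 1.5408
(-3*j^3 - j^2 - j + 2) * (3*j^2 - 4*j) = -9*j^5 + 9*j^4 + j^3 + 10*j^2 - 8*j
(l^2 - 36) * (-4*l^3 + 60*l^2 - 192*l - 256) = -4*l^5 + 60*l^4 - 48*l^3 - 2416*l^2 + 6912*l + 9216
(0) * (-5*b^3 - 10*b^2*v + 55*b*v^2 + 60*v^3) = 0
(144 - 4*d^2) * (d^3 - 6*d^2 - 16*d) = -4*d^5 + 24*d^4 + 208*d^3 - 864*d^2 - 2304*d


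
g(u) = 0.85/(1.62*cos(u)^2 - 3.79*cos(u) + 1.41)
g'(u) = 0.85*(3.24*sin(u)*cos(u) - 3.79*sin(u))/(1.62*cos(u)^2 - 3.79*cos(u) + 1.41)^2 = (2.754*cos(u) - 3.2215)*sin(u)/(1.62*cos(u)^2 - 3.79*cos(u) + 1.41)^2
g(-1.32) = 1.49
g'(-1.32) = 7.59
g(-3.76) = 0.15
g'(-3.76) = -0.10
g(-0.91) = -2.78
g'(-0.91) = 12.92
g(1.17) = 4.78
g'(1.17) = -62.45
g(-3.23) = 0.13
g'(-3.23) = -0.01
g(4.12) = 0.21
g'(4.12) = 0.24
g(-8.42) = 0.22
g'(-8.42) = 0.26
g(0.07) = -1.12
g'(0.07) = -0.06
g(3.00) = 0.13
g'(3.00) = -0.02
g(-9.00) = 0.14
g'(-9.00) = 0.06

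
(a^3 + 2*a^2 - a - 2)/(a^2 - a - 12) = (-a^3 - 2*a^2 + a + 2)/(-a^2 + a + 12)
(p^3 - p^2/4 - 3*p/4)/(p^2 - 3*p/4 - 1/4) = p*(4*p + 3)/(4*p + 1)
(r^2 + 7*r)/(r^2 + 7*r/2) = 2*(r + 7)/(2*r + 7)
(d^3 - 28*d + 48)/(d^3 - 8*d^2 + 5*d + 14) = (d^2 + 2*d - 24)/(d^2 - 6*d - 7)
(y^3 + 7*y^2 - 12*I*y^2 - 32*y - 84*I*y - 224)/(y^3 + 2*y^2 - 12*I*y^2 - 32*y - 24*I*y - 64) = (y + 7)/(y + 2)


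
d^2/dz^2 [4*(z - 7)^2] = 8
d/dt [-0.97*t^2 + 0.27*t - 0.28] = 0.27 - 1.94*t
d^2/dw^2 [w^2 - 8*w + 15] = 2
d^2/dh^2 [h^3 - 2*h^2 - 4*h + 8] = 6*h - 4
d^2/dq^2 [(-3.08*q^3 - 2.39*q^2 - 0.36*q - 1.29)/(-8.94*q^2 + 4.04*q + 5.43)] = (2.27373675443232e-13*q^5 + 1.13686837721616e-13*q^4 + 629.760448*q^3 + 1720.131948*q^2 + 370.1862*q + 292.496802)/(714.516984*q^6 - 968.674032*q^5 - 864.210132*q^4 + 1110.772144*q^3 + 524.906154*q^2 - 357.356988*q - 160.103007)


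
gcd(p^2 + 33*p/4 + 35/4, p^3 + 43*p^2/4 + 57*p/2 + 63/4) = p + 7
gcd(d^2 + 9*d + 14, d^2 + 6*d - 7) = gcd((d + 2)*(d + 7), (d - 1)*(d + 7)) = d + 7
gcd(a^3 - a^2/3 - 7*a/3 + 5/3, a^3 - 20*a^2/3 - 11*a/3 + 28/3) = a - 1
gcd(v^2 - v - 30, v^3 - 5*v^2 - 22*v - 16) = 1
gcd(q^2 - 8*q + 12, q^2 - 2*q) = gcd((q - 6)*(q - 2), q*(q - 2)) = q - 2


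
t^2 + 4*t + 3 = (t + 1)*(t + 3)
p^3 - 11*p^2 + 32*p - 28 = (p - 7)*(p - 2)^2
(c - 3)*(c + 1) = c^2 - 2*c - 3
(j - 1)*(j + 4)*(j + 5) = j^3 + 8*j^2 + 11*j - 20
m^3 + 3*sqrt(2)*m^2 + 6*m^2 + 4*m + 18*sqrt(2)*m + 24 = (m + 6)*(m + sqrt(2))*(m + 2*sqrt(2))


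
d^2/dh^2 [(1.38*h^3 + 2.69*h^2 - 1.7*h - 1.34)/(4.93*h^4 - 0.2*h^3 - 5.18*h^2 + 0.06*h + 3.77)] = (67.0815240000001*h^9 + 392.281086*h^8 - 300.284328*h^7 - 495.519923999999*h^6 - 325.310016*h^5 - 579.469848000001*h^4 + 600.835728*h^3 + 384.911412*h^2 - 85.072236*h + 24.888186)/(119.823157*h^12 - 14.58294*h^11 - 377.106546*h^10 + 35.011762*h^9 + 670.763055*h^8 - 47.589024*h^7 - 715.769216*h^6 + 34.952988*h^5 + 513.355851*h^4 - 15.55782*h^3 - 220.82775*h^2 + 2.558322*h + 53.582633)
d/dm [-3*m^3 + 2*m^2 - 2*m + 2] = -9*m^2 + 4*m - 2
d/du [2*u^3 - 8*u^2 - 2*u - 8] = 6*u^2 - 16*u - 2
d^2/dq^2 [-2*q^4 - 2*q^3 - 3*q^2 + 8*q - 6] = -24*q^2 - 12*q - 6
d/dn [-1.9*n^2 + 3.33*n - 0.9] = 3.33 - 3.8*n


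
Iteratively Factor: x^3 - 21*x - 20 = (x + 4)*(x^2 - 4*x - 5) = (x - 5)*(x + 4)*(x + 1)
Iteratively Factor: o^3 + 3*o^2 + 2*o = (o)*(o^2 + 3*o + 2) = o*(o + 2)*(o + 1)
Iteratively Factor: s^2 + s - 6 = (s - 2)*(s + 3)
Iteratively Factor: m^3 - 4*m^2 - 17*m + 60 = (m - 3)*(m^2 - m - 20) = (m - 5)*(m - 3)*(m + 4)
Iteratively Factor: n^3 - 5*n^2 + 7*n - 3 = (n - 1)*(n^2 - 4*n + 3) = (n - 3)*(n - 1)*(n - 1)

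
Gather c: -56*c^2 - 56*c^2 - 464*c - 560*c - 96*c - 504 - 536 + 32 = -112*c^2 - 1120*c - 1008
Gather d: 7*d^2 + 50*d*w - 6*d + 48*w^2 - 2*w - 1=7*d^2 + d*(50*w - 6) + 48*w^2 - 2*w - 1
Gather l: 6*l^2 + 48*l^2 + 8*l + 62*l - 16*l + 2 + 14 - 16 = 54*l^2 + 54*l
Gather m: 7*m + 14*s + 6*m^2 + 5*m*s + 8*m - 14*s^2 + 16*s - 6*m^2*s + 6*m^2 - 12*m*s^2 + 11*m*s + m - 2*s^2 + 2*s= m^2*(12 - 6*s) + m*(-12*s^2 + 16*s + 16) - 16*s^2 + 32*s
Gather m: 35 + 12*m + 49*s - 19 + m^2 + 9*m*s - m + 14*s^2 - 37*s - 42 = m^2 + m*(9*s + 11) + 14*s^2 + 12*s - 26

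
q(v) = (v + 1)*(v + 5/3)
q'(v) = 2*v + 8/3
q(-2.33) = 0.88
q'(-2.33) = -1.99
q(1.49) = 7.86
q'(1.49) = 5.65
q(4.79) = 37.38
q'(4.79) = 12.25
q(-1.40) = -0.11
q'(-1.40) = -0.13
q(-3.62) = 5.12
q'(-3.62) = -4.57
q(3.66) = 24.82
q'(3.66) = 9.99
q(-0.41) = 0.74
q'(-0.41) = 1.85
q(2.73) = 16.40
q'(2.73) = 8.13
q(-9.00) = 58.67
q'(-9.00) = -15.33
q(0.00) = 1.67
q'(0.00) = 2.67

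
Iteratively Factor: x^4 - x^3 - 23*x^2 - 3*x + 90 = (x + 3)*(x^3 - 4*x^2 - 11*x + 30) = (x - 2)*(x + 3)*(x^2 - 2*x - 15) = (x - 5)*(x - 2)*(x + 3)*(x + 3)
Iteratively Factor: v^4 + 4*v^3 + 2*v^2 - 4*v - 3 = (v + 3)*(v^3 + v^2 - v - 1) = (v + 1)*(v + 3)*(v^2 - 1) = (v - 1)*(v + 1)*(v + 3)*(v + 1)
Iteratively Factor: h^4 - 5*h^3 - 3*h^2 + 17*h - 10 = (h - 1)*(h^3 - 4*h^2 - 7*h + 10) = (h - 5)*(h - 1)*(h^2 + h - 2) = (h - 5)*(h - 1)^2*(h + 2)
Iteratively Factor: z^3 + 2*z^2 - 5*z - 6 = (z - 2)*(z^2 + 4*z + 3) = (z - 2)*(z + 1)*(z + 3)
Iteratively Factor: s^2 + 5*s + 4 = (s + 4)*(s + 1)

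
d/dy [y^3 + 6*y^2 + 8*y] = 3*y^2 + 12*y + 8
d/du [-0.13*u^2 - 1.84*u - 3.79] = -0.26*u - 1.84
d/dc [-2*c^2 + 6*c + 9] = 6 - 4*c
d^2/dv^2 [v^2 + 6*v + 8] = 2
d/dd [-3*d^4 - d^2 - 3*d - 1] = -12*d^3 - 2*d - 3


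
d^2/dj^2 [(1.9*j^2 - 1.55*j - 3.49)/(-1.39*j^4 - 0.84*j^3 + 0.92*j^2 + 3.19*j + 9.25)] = (-22.02594*j^8 + 22.62642*j^7 + 156.27634*j^6 + 15.8194800000001*j^5 - 633.583038*j^4 + 108.930152*j^3 + 741.620892*j^2 + 145.015512*j - 404.981372)/(2.685619*j^12 + 4.868892*j^11 - 2.390244*j^10 - 24.342645*j^9 - 74.381607*j^8 - 44.945232*j^7 + 107.840041*j^6 + 306.526674*j^5 + 453.939789*j^4 + 20.274341*j^3 - 518.539275*j^2 - 818.833125*j - 791.453125)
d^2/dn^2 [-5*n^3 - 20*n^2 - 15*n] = -30*n - 40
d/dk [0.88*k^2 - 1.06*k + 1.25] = 1.76*k - 1.06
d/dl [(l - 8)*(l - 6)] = 2*l - 14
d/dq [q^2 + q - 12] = 2*q + 1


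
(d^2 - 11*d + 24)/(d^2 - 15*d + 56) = (d - 3)/(d - 7)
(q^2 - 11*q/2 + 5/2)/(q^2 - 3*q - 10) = (q - 1/2)/(q + 2)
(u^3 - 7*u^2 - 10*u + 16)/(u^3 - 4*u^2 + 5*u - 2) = (u^2 - 6*u - 16)/(u^2 - 3*u + 2)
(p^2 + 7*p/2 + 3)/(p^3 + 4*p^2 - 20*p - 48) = (p + 3/2)/(p^2 + 2*p - 24)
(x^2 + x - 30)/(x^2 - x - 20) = (x + 6)/(x + 4)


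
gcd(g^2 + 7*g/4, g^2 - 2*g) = g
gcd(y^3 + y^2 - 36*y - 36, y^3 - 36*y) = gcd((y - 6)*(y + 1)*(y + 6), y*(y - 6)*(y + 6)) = y^2 - 36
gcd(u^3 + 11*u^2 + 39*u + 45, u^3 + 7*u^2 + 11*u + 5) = u + 5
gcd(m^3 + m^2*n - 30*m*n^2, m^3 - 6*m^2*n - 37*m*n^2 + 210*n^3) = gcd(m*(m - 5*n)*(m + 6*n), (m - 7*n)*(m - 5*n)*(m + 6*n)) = m^2 + m*n - 30*n^2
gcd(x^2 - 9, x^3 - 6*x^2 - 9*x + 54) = x^2 - 9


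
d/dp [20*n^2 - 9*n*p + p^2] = -9*n + 2*p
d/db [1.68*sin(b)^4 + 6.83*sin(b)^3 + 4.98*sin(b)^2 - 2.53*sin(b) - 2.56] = (6.72*sin(b)^3 + 20.49*sin(b)^2 + 9.96*sin(b) - 2.53)*cos(b)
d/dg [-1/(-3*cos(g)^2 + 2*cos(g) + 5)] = 2*(3*cos(g) - 1)*sin(g)/(-3*cos(g)^2 + 2*cos(g) + 5)^2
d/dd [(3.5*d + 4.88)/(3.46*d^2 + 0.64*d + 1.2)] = (-12.11*d^2 - 33.7696*d + 1.0768)/(11.9716*d^4 + 4.4288*d^3 + 8.7136*d^2 + 1.536*d + 1.44)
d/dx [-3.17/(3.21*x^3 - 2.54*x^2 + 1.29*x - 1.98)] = (30.5271*x^2 - 16.1036*x + 4.0893)/(3.21*x^3 - 2.54*x^2 + 1.29*x - 1.98)^2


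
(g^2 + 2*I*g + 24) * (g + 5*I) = g^3 + 7*I*g^2 + 14*g + 120*I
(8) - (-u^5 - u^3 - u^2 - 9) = u^5 + u^3 + u^2 + 17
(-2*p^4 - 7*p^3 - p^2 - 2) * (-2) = 4*p^4 + 14*p^3 + 2*p^2 + 4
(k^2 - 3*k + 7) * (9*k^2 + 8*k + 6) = 9*k^4 - 19*k^3 + 45*k^2 + 38*k + 42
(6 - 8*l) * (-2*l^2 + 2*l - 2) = 16*l^3 - 28*l^2 + 28*l - 12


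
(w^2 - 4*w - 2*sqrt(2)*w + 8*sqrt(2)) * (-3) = -3*w^2 + 6*sqrt(2)*w + 12*w - 24*sqrt(2)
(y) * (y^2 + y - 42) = y^3 + y^2 - 42*y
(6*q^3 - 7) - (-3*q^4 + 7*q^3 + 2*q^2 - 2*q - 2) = 3*q^4 - q^3 - 2*q^2 + 2*q - 5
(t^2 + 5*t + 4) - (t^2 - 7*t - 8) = 12*t + 12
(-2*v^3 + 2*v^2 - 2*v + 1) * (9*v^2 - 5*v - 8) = -18*v^5 + 28*v^4 - 12*v^3 + 3*v^2 + 11*v - 8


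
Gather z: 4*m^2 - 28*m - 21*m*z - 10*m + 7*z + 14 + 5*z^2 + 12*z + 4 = 4*m^2 - 38*m + 5*z^2 + z*(19 - 21*m) + 18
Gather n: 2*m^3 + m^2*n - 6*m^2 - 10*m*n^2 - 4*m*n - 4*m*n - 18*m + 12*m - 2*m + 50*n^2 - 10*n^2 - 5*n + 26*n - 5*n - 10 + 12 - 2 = 2*m^3 - 6*m^2 - 8*m + n^2*(40 - 10*m) + n*(m^2 - 8*m + 16)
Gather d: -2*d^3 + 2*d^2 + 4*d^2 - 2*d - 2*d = -2*d^3 + 6*d^2 - 4*d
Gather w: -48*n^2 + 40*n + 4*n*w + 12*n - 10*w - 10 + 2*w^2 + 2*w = -48*n^2 + 52*n + 2*w^2 + w*(4*n - 8) - 10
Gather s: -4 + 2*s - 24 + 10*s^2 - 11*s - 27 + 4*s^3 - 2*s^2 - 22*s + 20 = 4*s^3 + 8*s^2 - 31*s - 35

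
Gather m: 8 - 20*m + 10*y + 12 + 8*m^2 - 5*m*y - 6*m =8*m^2 + m*(-5*y - 26) + 10*y + 20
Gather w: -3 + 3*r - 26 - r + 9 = 2*r - 20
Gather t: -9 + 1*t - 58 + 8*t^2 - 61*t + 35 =8*t^2 - 60*t - 32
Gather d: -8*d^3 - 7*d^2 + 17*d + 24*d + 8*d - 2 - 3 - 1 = -8*d^3 - 7*d^2 + 49*d - 6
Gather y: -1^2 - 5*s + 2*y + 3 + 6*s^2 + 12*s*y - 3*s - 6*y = 6*s^2 - 8*s + y*(12*s - 4) + 2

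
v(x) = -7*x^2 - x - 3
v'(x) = -14*x - 1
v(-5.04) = -175.77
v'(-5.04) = 69.56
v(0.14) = -3.28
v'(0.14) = -2.96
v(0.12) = -3.22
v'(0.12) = -2.68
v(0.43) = -4.72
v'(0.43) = -7.02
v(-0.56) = -4.64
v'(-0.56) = 6.84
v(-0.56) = -4.64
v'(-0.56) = 6.84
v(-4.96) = -170.25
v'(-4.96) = 68.44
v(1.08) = -12.24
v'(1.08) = -16.12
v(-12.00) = -999.00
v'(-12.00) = 167.00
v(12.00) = -1023.00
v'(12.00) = -169.00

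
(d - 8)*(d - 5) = d^2 - 13*d + 40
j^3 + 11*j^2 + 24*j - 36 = (j - 1)*(j + 6)^2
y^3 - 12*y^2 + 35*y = y*(y - 7)*(y - 5)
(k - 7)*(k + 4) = k^2 - 3*k - 28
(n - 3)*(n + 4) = n^2 + n - 12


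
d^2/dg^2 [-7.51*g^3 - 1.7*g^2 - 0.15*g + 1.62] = -45.06*g - 3.4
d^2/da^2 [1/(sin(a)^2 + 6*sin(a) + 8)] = 2*(-2*sin(a)^4 - 9*sin(a)^3 + sin(a)^2 + 42*sin(a) + 28)/(sin(a)^2 + 6*sin(a) + 8)^3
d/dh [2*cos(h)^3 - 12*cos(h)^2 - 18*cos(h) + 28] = 6*(sin(h)^2 + 4*cos(h) + 2)*sin(h)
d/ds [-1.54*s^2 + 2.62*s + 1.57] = 2.62 - 3.08*s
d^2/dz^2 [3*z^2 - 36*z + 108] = 6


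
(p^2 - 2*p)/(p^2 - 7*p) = (p - 2)/(p - 7)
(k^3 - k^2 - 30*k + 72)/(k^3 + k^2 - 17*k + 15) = (k^2 + 2*k - 24)/(k^2 + 4*k - 5)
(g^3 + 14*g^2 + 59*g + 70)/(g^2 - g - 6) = (g^2 + 12*g + 35)/(g - 3)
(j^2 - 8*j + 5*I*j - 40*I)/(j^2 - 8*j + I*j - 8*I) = (j + 5*I)/(j + I)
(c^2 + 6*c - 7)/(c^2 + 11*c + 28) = (c - 1)/(c + 4)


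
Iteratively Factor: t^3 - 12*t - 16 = (t - 4)*(t^2 + 4*t + 4) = (t - 4)*(t + 2)*(t + 2)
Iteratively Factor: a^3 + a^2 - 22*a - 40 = (a - 5)*(a^2 + 6*a + 8) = (a - 5)*(a + 2)*(a + 4)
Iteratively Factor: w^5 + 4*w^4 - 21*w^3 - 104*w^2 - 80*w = (w)*(w^4 + 4*w^3 - 21*w^2 - 104*w - 80) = w*(w + 1)*(w^3 + 3*w^2 - 24*w - 80) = w*(w - 5)*(w + 1)*(w^2 + 8*w + 16) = w*(w - 5)*(w + 1)*(w + 4)*(w + 4)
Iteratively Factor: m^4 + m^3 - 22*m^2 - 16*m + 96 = (m + 3)*(m^3 - 2*m^2 - 16*m + 32) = (m - 4)*(m + 3)*(m^2 + 2*m - 8) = (m - 4)*(m - 2)*(m + 3)*(m + 4)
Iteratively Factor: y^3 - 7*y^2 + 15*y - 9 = (y - 3)*(y^2 - 4*y + 3) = (y - 3)*(y - 1)*(y - 3)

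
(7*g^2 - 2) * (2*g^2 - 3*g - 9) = 14*g^4 - 21*g^3 - 67*g^2 + 6*g + 18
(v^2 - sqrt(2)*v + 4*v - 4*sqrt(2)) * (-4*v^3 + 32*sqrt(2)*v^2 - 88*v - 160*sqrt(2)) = -4*v^5 - 16*v^4 + 36*sqrt(2)*v^4 - 152*v^3 + 144*sqrt(2)*v^3 - 608*v^2 - 72*sqrt(2)*v^2 - 288*sqrt(2)*v + 320*v + 1280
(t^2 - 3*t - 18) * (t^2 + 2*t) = t^4 - t^3 - 24*t^2 - 36*t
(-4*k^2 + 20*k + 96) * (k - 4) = -4*k^3 + 36*k^2 + 16*k - 384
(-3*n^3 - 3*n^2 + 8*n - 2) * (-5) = 15*n^3 + 15*n^2 - 40*n + 10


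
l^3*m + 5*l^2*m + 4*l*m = l*(l + 4)*(l*m + m)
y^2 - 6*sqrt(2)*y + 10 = (y - 5*sqrt(2))*(y - sqrt(2))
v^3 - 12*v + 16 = (v - 2)^2*(v + 4)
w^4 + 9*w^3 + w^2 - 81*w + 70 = (w - 2)*(w - 1)*(w + 5)*(w + 7)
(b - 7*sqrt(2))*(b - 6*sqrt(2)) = b^2 - 13*sqrt(2)*b + 84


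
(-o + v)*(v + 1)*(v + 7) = -o*v^2 - 8*o*v - 7*o + v^3 + 8*v^2 + 7*v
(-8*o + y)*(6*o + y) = -48*o^2 - 2*o*y + y^2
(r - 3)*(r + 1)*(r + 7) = r^3 + 5*r^2 - 17*r - 21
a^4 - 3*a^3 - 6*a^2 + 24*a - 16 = (a - 2)*(a - 1)*(a - 2*sqrt(2))*(a + 2*sqrt(2))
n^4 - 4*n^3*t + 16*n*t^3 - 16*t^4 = (n - 2*t)^3*(n + 2*t)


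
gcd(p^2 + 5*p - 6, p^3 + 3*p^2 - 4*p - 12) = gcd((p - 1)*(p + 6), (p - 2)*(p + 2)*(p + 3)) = 1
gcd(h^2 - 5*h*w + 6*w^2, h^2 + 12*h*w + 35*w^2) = 1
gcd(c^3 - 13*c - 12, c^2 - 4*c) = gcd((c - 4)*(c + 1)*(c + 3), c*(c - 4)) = c - 4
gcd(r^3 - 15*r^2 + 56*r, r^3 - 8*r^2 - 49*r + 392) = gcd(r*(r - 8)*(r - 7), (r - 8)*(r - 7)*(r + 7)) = r^2 - 15*r + 56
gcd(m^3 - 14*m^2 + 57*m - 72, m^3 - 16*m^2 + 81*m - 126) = m - 3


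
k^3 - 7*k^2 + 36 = (k - 6)*(k - 3)*(k + 2)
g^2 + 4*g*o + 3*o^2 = (g + o)*(g + 3*o)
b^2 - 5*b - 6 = (b - 6)*(b + 1)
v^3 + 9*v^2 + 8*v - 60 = (v - 2)*(v + 5)*(v + 6)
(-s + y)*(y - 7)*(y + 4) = -s*y^2 + 3*s*y + 28*s + y^3 - 3*y^2 - 28*y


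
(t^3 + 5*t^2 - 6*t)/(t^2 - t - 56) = t*(-t^2 - 5*t + 6)/(-t^2 + t + 56)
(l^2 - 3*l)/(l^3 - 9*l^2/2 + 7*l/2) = 2*(l - 3)/(2*l^2 - 9*l + 7)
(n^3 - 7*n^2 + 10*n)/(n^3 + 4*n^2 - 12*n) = (n - 5)/(n + 6)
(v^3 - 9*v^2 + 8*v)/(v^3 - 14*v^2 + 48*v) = (v - 1)/(v - 6)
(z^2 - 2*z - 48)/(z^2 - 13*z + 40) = (z + 6)/(z - 5)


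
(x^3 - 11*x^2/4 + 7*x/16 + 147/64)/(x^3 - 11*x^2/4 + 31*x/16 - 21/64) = (16*x^2 - 16*x - 21)/(16*x^2 - 16*x + 3)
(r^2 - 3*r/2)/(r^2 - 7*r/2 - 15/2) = r*(3 - 2*r)/(-2*r^2 + 7*r + 15)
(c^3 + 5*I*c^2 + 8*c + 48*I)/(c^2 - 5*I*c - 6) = (c^2 + 8*I*c - 16)/(c - 2*I)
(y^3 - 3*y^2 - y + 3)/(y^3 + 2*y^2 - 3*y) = (y^2 - 2*y - 3)/(y*(y + 3))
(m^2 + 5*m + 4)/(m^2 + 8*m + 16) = (m + 1)/(m + 4)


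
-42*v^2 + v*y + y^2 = (-6*v + y)*(7*v + y)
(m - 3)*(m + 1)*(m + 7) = m^3 + 5*m^2 - 17*m - 21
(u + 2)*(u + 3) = u^2 + 5*u + 6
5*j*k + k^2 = k*(5*j + k)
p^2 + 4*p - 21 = (p - 3)*(p + 7)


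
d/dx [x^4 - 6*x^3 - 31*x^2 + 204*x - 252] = 4*x^3 - 18*x^2 - 62*x + 204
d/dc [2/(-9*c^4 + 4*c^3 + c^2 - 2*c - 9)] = 4*(18*c^3 - 6*c^2 - c + 1)/(9*c^4 - 4*c^3 - c^2 + 2*c + 9)^2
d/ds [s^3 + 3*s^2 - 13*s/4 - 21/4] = 3*s^2 + 6*s - 13/4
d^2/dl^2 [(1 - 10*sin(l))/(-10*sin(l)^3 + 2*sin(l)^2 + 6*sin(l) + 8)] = (1000*sin(l)^7 - 375*sin(l)^6 - 835*sin(l)^5 + 3196*sin(l)^4 - 829*sin(l)^3 - 2597*sin(l)^2 + 550*sin(l) + 250)/(2*(-5*sin(l)^3 + sin(l)^2 + 3*sin(l) + 4)^3)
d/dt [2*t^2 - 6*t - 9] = 4*t - 6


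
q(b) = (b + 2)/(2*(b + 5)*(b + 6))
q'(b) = -(b + 2)/(2*(b + 5)*(b + 6)^2) - (b + 2)/(2*(b + 5)^2*(b + 6)) + 1/(2*(b + 5)*(b + 6)) = (-b^2 - 4*b + 8)/(2*(b^4 + 22*b^3 + 181*b^2 + 660*b + 900))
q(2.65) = 0.04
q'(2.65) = -0.00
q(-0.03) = 0.03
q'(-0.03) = 0.00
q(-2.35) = -0.02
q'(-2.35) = 0.06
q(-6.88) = -1.47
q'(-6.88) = -2.16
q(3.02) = 0.03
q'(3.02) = -0.00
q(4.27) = 0.03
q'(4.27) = -0.00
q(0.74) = 0.04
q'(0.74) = 0.00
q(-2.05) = -0.00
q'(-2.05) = 0.04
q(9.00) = 0.03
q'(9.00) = 0.00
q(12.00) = 0.02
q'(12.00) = 0.00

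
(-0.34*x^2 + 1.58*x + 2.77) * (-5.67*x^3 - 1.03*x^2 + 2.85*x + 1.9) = 1.9278*x^5 - 8.6084*x^4 - 18.3023*x^3 + 1.0039*x^2 + 10.8965*x + 5.263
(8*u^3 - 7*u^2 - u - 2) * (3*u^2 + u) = 24*u^5 - 13*u^4 - 10*u^3 - 7*u^2 - 2*u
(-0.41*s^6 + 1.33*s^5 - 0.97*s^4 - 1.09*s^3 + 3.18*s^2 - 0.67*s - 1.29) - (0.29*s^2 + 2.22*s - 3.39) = -0.41*s^6 + 1.33*s^5 - 0.97*s^4 - 1.09*s^3 + 2.89*s^2 - 2.89*s + 2.1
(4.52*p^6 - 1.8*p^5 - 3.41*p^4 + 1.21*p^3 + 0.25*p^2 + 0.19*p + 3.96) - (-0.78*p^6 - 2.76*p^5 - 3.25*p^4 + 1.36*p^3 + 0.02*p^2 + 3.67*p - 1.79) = 5.3*p^6 + 0.96*p^5 - 0.16*p^4 - 0.15*p^3 + 0.23*p^2 - 3.48*p + 5.75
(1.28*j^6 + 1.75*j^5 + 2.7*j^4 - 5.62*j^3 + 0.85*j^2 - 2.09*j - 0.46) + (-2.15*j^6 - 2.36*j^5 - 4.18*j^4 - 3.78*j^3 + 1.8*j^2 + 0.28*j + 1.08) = -0.87*j^6 - 0.61*j^5 - 1.48*j^4 - 9.4*j^3 + 2.65*j^2 - 1.81*j + 0.62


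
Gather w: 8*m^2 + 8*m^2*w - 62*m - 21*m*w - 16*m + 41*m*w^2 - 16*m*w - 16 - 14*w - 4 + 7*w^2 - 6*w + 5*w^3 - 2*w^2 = 8*m^2 - 78*m + 5*w^3 + w^2*(41*m + 5) + w*(8*m^2 - 37*m - 20) - 20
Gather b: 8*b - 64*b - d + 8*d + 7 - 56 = -56*b + 7*d - 49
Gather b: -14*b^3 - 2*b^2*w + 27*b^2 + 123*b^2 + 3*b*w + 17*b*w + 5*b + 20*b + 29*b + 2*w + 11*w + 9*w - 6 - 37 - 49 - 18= -14*b^3 + b^2*(150 - 2*w) + b*(20*w + 54) + 22*w - 110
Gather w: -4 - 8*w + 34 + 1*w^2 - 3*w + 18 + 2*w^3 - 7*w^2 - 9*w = 2*w^3 - 6*w^2 - 20*w + 48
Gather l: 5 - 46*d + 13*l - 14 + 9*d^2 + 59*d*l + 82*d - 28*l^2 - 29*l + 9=9*d^2 + 36*d - 28*l^2 + l*(59*d - 16)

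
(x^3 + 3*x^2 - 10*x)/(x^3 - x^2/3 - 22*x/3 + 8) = 3*x*(x + 5)/(3*x^2 + 5*x - 12)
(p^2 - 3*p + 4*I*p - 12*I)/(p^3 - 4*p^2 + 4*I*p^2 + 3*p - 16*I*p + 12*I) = 1/(p - 1)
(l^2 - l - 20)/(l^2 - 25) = (l + 4)/(l + 5)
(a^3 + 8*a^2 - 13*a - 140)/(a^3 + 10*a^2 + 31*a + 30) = (a^2 + 3*a - 28)/(a^2 + 5*a + 6)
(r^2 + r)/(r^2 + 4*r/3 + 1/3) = 3*r/(3*r + 1)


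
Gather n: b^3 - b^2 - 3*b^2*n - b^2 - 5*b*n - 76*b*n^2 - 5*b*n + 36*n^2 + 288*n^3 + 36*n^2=b^3 - 2*b^2 + 288*n^3 + n^2*(72 - 76*b) + n*(-3*b^2 - 10*b)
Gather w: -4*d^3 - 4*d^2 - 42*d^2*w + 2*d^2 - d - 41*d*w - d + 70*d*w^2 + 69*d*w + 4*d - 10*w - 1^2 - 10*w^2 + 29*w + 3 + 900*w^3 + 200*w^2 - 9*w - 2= -4*d^3 - 2*d^2 + 2*d + 900*w^3 + w^2*(70*d + 190) + w*(-42*d^2 + 28*d + 10)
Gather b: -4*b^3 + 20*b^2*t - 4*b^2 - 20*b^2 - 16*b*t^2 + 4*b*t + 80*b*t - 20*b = -4*b^3 + b^2*(20*t - 24) + b*(-16*t^2 + 84*t - 20)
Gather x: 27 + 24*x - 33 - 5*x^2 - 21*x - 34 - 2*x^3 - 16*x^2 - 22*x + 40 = -2*x^3 - 21*x^2 - 19*x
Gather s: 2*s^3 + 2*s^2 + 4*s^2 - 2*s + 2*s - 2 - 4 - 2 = 2*s^3 + 6*s^2 - 8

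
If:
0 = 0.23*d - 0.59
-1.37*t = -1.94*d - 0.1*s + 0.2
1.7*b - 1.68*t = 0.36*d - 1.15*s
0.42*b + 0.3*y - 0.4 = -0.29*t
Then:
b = -0.779274707022239*y - 1.95026459271979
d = 2.57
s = 1.28947125588262*y + 9.82727387252208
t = 0.0941219894804835*y + 4.20383147911142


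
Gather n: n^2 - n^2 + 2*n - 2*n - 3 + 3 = 0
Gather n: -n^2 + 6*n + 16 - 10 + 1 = -n^2 + 6*n + 7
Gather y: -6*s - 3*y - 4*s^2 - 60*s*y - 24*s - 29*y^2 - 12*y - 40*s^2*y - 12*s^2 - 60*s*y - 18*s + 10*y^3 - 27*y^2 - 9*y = -16*s^2 - 48*s + 10*y^3 - 56*y^2 + y*(-40*s^2 - 120*s - 24)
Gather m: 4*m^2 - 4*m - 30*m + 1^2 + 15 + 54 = 4*m^2 - 34*m + 70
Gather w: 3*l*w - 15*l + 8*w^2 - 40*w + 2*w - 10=-15*l + 8*w^2 + w*(3*l - 38) - 10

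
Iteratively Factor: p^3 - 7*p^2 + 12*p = (p - 3)*(p^2 - 4*p) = (p - 4)*(p - 3)*(p)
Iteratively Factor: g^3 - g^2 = (g)*(g^2 - g) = g^2*(g - 1)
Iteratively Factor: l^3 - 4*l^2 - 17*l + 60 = (l - 3)*(l^2 - l - 20) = (l - 3)*(l + 4)*(l - 5)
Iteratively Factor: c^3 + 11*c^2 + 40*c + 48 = (c + 3)*(c^2 + 8*c + 16) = (c + 3)*(c + 4)*(c + 4)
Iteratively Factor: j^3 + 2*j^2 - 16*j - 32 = (j - 4)*(j^2 + 6*j + 8) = (j - 4)*(j + 2)*(j + 4)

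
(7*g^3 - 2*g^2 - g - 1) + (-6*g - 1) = 7*g^3 - 2*g^2 - 7*g - 2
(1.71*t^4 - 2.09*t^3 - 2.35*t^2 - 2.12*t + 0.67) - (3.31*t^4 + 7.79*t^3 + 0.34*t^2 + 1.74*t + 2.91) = -1.6*t^4 - 9.88*t^3 - 2.69*t^2 - 3.86*t - 2.24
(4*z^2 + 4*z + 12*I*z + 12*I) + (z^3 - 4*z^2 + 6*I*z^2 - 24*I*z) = z^3 + 6*I*z^2 + 4*z - 12*I*z + 12*I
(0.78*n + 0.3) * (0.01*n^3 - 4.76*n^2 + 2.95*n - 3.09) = 0.0078*n^4 - 3.7098*n^3 + 0.873*n^2 - 1.5252*n - 0.927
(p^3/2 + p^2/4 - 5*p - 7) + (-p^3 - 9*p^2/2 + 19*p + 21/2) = -p^3/2 - 17*p^2/4 + 14*p + 7/2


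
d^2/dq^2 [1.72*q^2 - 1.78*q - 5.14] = 3.44000000000000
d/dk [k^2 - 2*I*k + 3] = 2*k - 2*I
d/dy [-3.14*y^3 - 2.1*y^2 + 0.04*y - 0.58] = -9.42*y^2 - 4.2*y + 0.04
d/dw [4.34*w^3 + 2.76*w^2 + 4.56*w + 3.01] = 13.02*w^2 + 5.52*w + 4.56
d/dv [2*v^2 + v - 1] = 4*v + 1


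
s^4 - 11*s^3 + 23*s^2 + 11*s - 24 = (s - 8)*(s - 3)*(s - 1)*(s + 1)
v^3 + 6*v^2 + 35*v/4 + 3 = (v + 1/2)*(v + 3/2)*(v + 4)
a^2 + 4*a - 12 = (a - 2)*(a + 6)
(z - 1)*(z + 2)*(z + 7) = z^3 + 8*z^2 + 5*z - 14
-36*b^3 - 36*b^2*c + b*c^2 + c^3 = (-6*b + c)*(b + c)*(6*b + c)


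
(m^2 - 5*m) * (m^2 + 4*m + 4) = m^4 - m^3 - 16*m^2 - 20*m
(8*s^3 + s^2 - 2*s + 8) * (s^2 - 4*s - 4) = 8*s^5 - 31*s^4 - 38*s^3 + 12*s^2 - 24*s - 32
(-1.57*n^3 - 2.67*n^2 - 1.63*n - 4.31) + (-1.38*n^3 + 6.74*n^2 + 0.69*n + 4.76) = -2.95*n^3 + 4.07*n^2 - 0.94*n + 0.45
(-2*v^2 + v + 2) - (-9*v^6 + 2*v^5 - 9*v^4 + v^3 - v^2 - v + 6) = 9*v^6 - 2*v^5 + 9*v^4 - v^3 - v^2 + 2*v - 4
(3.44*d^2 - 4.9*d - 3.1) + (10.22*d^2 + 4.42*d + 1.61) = 13.66*d^2 - 0.48*d - 1.49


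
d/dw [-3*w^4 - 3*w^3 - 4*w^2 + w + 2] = -12*w^3 - 9*w^2 - 8*w + 1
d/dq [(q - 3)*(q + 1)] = 2*q - 2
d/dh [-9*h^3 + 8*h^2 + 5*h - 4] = -27*h^2 + 16*h + 5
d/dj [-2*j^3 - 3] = -6*j^2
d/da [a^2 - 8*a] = 2*a - 8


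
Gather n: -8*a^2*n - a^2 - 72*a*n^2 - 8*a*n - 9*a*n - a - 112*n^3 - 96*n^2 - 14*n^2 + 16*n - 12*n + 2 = -a^2 - a - 112*n^3 + n^2*(-72*a - 110) + n*(-8*a^2 - 17*a + 4) + 2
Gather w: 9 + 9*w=9*w + 9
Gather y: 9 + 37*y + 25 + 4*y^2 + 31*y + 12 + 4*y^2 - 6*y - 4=8*y^2 + 62*y + 42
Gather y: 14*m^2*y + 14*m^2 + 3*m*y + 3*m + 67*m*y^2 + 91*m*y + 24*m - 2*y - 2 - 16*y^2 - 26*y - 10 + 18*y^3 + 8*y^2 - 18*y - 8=14*m^2 + 27*m + 18*y^3 + y^2*(67*m - 8) + y*(14*m^2 + 94*m - 46) - 20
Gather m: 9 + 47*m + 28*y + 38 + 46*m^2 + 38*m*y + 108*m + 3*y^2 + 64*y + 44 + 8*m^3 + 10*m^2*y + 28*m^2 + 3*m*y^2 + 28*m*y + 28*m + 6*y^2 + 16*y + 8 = 8*m^3 + m^2*(10*y + 74) + m*(3*y^2 + 66*y + 183) + 9*y^2 + 108*y + 99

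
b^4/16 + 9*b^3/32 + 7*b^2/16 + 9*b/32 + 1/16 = (b/4 + 1/4)*(b/4 + 1/2)*(b + 1/2)*(b + 1)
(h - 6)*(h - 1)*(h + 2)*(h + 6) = h^4 + h^3 - 38*h^2 - 36*h + 72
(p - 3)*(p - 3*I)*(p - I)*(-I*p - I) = -I*p^4 - 4*p^3 + 2*I*p^3 + 8*p^2 + 6*I*p^2 + 12*p - 6*I*p - 9*I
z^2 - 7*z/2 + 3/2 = (z - 3)*(z - 1/2)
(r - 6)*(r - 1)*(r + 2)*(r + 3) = r^4 - 2*r^3 - 23*r^2 - 12*r + 36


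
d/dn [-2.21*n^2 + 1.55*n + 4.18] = 1.55 - 4.42*n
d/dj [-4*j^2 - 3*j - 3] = -8*j - 3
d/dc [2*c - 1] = 2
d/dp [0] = 0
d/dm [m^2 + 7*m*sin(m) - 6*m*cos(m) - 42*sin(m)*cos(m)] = 6*m*sin(m) + 7*m*cos(m) + 2*m + 7*sin(m) - 6*cos(m) - 42*cos(2*m)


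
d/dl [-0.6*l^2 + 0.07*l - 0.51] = 0.07 - 1.2*l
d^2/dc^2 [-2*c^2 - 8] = -4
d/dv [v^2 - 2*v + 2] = 2*v - 2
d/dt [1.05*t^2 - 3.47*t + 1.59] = 2.1*t - 3.47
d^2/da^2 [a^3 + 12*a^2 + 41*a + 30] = 6*a + 24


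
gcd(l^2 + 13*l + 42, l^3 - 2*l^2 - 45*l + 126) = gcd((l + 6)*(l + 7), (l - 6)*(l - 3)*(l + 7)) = l + 7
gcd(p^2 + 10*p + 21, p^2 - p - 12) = p + 3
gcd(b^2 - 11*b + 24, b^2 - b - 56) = b - 8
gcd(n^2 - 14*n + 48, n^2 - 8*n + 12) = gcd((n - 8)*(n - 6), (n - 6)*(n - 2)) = n - 6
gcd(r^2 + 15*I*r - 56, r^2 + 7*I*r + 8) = r + 8*I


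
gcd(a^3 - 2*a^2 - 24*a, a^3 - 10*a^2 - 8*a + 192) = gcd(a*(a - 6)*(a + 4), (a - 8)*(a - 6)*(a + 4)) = a^2 - 2*a - 24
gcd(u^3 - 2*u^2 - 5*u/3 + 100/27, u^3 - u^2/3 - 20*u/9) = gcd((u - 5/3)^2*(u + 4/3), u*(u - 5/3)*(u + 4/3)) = u^2 - u/3 - 20/9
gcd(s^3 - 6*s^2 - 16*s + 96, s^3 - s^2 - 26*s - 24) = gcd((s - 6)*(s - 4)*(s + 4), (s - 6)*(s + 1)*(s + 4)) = s^2 - 2*s - 24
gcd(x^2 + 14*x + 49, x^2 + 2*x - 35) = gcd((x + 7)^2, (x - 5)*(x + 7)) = x + 7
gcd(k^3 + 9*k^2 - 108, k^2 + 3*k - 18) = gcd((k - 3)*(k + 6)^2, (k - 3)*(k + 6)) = k^2 + 3*k - 18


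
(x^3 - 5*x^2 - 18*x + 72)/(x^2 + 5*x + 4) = (x^2 - 9*x + 18)/(x + 1)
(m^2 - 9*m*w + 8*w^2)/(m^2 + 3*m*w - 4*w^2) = (m - 8*w)/(m + 4*w)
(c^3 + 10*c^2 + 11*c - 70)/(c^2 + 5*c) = c + 5 - 14/c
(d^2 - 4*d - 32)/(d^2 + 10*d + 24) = (d - 8)/(d + 6)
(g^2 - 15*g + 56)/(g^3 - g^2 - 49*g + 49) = (g - 8)/(g^2 + 6*g - 7)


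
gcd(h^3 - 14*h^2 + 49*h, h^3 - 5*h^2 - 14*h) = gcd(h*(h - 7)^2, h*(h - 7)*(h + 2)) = h^2 - 7*h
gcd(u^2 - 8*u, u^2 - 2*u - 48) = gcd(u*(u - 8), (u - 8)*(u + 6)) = u - 8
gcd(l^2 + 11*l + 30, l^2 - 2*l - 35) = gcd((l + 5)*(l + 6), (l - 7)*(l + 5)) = l + 5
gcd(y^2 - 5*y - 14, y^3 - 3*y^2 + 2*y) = 1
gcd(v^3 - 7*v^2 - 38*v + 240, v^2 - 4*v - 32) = v - 8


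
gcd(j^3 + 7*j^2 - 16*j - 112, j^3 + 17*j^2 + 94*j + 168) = j^2 + 11*j + 28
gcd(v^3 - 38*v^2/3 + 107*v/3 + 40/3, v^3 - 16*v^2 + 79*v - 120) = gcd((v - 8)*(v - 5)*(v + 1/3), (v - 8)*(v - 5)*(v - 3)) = v^2 - 13*v + 40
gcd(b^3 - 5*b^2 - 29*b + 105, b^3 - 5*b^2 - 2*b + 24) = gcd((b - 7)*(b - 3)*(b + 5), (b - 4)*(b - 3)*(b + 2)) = b - 3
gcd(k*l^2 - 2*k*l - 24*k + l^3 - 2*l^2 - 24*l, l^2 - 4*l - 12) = l - 6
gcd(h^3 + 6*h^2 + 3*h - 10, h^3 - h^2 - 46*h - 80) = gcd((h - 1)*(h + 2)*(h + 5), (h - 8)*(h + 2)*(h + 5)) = h^2 + 7*h + 10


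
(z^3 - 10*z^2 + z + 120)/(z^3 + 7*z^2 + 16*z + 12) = (z^2 - 13*z + 40)/(z^2 + 4*z + 4)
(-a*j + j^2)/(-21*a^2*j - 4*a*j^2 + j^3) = (a - j)/(21*a^2 + 4*a*j - j^2)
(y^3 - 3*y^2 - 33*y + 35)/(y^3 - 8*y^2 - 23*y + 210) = (y - 1)/(y - 6)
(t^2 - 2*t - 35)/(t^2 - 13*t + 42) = (t + 5)/(t - 6)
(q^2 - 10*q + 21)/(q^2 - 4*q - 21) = (q - 3)/(q + 3)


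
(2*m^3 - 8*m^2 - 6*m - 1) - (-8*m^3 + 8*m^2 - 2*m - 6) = 10*m^3 - 16*m^2 - 4*m + 5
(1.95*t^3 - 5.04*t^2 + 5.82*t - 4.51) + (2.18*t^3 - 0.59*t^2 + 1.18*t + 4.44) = 4.13*t^3 - 5.63*t^2 + 7.0*t - 0.0699999999999994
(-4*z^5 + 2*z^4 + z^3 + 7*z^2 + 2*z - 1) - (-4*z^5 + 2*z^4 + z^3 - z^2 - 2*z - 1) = 8*z^2 + 4*z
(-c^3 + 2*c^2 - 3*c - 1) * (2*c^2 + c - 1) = -2*c^5 + 3*c^4 - 3*c^3 - 7*c^2 + 2*c + 1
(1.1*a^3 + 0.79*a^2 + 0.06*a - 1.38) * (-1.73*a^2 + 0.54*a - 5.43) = -1.903*a^5 - 0.7727*a^4 - 5.6502*a^3 - 1.8699*a^2 - 1.071*a + 7.4934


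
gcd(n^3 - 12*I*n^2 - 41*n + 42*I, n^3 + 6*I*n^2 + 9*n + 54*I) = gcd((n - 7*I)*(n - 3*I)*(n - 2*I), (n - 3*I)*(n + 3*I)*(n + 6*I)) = n - 3*I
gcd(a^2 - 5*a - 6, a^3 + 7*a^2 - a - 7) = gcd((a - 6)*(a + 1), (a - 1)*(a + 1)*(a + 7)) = a + 1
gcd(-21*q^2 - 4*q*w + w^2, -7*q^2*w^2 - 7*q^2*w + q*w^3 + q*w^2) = 7*q - w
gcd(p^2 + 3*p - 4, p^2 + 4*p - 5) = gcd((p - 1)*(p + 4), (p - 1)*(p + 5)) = p - 1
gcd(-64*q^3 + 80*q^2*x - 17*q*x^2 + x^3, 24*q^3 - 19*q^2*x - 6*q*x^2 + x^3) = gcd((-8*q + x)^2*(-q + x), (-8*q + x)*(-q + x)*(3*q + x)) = 8*q^2 - 9*q*x + x^2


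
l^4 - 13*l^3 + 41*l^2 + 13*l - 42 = (l - 7)*(l - 6)*(l - 1)*(l + 1)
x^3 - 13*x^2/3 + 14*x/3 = x*(x - 7/3)*(x - 2)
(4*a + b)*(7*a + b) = 28*a^2 + 11*a*b + b^2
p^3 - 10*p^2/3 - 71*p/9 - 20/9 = (p - 5)*(p + 1/3)*(p + 4/3)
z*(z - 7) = z^2 - 7*z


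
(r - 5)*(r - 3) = r^2 - 8*r + 15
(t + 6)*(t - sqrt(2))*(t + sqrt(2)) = t^3 + 6*t^2 - 2*t - 12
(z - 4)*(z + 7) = z^2 + 3*z - 28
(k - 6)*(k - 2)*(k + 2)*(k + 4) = k^4 - 2*k^3 - 28*k^2 + 8*k + 96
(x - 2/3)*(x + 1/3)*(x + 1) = x^3 + 2*x^2/3 - 5*x/9 - 2/9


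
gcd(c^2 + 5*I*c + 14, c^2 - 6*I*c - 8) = c - 2*I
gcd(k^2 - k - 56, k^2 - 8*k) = k - 8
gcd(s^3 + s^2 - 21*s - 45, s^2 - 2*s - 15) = s^2 - 2*s - 15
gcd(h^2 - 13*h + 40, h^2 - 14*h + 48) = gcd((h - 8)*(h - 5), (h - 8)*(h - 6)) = h - 8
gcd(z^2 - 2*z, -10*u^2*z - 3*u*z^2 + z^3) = z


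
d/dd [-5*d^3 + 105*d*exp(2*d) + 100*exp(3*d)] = -15*d^2 + 210*d*exp(2*d) + 300*exp(3*d) + 105*exp(2*d)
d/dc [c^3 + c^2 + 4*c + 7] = 3*c^2 + 2*c + 4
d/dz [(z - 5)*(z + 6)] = 2*z + 1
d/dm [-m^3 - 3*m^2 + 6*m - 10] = -3*m^2 - 6*m + 6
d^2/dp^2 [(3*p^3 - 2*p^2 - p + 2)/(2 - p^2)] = 2*(-5*p^3 + 6*p^2 - 30*p + 4)/(p^6 - 6*p^4 + 12*p^2 - 8)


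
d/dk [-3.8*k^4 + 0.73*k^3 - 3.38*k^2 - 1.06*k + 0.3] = -15.2*k^3 + 2.19*k^2 - 6.76*k - 1.06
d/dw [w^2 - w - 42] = 2*w - 1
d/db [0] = 0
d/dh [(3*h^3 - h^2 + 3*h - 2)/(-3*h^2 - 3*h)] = (-3*h^4 - 6*h^3 + 4*h^2 - 4*h - 2)/(3*h^2*(h^2 + 2*h + 1))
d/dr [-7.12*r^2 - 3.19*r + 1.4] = -14.24*r - 3.19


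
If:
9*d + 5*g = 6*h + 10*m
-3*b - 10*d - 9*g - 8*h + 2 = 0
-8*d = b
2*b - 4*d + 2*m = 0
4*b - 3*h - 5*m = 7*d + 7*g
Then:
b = 912/11803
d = -114/11803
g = 18/407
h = 2164/11803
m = -1140/11803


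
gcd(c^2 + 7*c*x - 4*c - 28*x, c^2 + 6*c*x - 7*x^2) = c + 7*x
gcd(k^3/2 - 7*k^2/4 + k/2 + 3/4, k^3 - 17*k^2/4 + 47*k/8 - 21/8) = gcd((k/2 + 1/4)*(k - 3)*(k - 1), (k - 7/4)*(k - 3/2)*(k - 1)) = k - 1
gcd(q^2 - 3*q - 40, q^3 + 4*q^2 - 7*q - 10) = q + 5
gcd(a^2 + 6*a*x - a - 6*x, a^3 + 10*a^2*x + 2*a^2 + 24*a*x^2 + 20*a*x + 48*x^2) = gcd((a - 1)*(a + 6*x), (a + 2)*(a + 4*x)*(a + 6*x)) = a + 6*x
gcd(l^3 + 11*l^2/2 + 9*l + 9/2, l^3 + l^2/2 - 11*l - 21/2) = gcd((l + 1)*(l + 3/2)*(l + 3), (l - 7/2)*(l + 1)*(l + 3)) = l^2 + 4*l + 3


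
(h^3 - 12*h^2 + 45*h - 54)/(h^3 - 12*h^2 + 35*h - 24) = (h^2 - 9*h + 18)/(h^2 - 9*h + 8)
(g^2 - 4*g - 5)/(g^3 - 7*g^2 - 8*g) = (g - 5)/(g*(g - 8))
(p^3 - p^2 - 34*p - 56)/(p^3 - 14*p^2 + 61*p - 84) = (p^2 + 6*p + 8)/(p^2 - 7*p + 12)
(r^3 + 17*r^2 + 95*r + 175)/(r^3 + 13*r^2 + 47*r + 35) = (r + 5)/(r + 1)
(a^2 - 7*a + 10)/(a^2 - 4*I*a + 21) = (a^2 - 7*a + 10)/(a^2 - 4*I*a + 21)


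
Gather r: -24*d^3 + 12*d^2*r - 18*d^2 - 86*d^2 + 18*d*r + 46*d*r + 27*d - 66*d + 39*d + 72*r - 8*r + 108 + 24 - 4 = -24*d^3 - 104*d^2 + r*(12*d^2 + 64*d + 64) + 128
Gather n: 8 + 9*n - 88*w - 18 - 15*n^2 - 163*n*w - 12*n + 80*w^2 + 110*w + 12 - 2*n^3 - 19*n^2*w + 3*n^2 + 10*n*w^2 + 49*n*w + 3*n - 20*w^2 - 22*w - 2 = -2*n^3 + n^2*(-19*w - 12) + n*(10*w^2 - 114*w) + 60*w^2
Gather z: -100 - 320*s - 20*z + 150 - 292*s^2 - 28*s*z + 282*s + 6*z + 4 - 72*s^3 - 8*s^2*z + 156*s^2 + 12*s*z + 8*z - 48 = -72*s^3 - 136*s^2 - 38*s + z*(-8*s^2 - 16*s - 6) + 6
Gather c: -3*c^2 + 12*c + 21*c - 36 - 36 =-3*c^2 + 33*c - 72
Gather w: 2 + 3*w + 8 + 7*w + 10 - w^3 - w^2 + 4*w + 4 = -w^3 - w^2 + 14*w + 24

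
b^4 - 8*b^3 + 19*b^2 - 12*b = b*(b - 4)*(b - 3)*(b - 1)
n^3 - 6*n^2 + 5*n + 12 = (n - 4)*(n - 3)*(n + 1)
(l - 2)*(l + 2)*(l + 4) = l^3 + 4*l^2 - 4*l - 16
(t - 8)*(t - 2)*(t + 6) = t^3 - 4*t^2 - 44*t + 96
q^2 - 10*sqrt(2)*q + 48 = (q - 6*sqrt(2))*(q - 4*sqrt(2))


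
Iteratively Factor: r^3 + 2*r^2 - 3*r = (r + 3)*(r^2 - r) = r*(r + 3)*(r - 1)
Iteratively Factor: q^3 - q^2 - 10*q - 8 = (q - 4)*(q^2 + 3*q + 2) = (q - 4)*(q + 2)*(q + 1)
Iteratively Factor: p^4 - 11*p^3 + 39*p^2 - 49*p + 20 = (p - 1)*(p^3 - 10*p^2 + 29*p - 20) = (p - 4)*(p - 1)*(p^2 - 6*p + 5) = (p - 5)*(p - 4)*(p - 1)*(p - 1)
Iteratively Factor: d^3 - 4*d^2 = (d - 4)*(d^2) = d*(d - 4)*(d)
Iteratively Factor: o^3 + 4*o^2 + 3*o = (o)*(o^2 + 4*o + 3) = o*(o + 1)*(o + 3)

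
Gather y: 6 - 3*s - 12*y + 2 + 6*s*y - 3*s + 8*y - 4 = -6*s + y*(6*s - 4) + 4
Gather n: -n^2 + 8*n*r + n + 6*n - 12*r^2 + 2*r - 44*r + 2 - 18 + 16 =-n^2 + n*(8*r + 7) - 12*r^2 - 42*r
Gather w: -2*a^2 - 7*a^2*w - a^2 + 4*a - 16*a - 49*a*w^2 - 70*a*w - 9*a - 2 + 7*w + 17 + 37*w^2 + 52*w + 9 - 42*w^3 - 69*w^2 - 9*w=-3*a^2 - 21*a - 42*w^3 + w^2*(-49*a - 32) + w*(-7*a^2 - 70*a + 50) + 24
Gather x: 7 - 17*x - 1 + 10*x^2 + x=10*x^2 - 16*x + 6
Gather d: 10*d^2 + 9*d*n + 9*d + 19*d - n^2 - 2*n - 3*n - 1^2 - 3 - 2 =10*d^2 + d*(9*n + 28) - n^2 - 5*n - 6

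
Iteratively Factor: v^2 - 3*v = (v)*(v - 3)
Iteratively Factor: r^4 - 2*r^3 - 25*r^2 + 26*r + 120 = (r + 2)*(r^3 - 4*r^2 - 17*r + 60) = (r - 5)*(r + 2)*(r^2 + r - 12) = (r - 5)*(r + 2)*(r + 4)*(r - 3)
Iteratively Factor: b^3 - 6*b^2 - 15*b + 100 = (b + 4)*(b^2 - 10*b + 25) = (b - 5)*(b + 4)*(b - 5)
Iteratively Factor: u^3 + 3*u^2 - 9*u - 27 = (u + 3)*(u^2 - 9) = (u - 3)*(u + 3)*(u + 3)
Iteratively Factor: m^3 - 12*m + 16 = (m - 2)*(m^2 + 2*m - 8) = (m - 2)*(m + 4)*(m - 2)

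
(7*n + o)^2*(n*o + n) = 49*n^3*o + 49*n^3 + 14*n^2*o^2 + 14*n^2*o + n*o^3 + n*o^2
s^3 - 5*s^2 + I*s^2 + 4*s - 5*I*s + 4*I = (s - 4)*(s - 1)*(s + I)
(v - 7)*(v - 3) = v^2 - 10*v + 21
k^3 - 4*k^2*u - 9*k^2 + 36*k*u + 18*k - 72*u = (k - 6)*(k - 3)*(k - 4*u)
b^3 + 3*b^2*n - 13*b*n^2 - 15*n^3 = (b - 3*n)*(b + n)*(b + 5*n)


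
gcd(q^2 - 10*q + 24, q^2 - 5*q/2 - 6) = q - 4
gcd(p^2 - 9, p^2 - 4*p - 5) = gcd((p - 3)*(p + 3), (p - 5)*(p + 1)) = 1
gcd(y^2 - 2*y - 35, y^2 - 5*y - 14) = y - 7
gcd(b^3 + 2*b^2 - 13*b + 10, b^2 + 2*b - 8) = b - 2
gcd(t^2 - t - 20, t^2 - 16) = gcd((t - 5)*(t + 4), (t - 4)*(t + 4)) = t + 4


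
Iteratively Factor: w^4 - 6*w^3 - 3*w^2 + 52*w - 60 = (w - 2)*(w^3 - 4*w^2 - 11*w + 30) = (w - 2)*(w + 3)*(w^2 - 7*w + 10) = (w - 2)^2*(w + 3)*(w - 5)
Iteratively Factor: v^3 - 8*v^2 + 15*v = (v - 3)*(v^2 - 5*v) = v*(v - 3)*(v - 5)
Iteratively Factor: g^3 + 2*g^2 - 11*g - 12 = (g + 1)*(g^2 + g - 12) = (g + 1)*(g + 4)*(g - 3)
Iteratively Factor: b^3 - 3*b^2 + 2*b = (b - 2)*(b^2 - b) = b*(b - 2)*(b - 1)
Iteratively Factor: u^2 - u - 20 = (u + 4)*(u - 5)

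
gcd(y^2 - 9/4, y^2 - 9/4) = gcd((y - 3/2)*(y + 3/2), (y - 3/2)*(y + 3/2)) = y^2 - 9/4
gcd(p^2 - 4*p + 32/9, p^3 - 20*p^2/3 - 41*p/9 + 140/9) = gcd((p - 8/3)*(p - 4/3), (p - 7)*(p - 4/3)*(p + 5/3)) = p - 4/3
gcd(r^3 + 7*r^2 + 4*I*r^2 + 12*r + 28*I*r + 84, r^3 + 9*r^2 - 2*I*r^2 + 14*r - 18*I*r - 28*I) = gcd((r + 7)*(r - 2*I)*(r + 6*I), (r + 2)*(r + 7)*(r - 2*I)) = r^2 + r*(7 - 2*I) - 14*I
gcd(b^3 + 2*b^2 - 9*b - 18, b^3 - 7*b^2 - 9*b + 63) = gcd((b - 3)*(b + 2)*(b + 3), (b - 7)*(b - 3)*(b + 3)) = b^2 - 9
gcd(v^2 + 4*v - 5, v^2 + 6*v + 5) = v + 5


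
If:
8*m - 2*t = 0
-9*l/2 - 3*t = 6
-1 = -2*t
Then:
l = -5/3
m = 1/8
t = 1/2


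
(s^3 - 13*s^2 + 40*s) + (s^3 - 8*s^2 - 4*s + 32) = 2*s^3 - 21*s^2 + 36*s + 32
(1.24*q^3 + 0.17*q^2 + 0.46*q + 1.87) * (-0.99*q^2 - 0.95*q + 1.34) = -1.2276*q^5 - 1.3463*q^4 + 1.0447*q^3 - 2.0605*q^2 - 1.1601*q + 2.5058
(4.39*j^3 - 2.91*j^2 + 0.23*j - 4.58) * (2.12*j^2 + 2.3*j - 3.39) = 9.3068*j^5 + 3.9278*j^4 - 21.0875*j^3 + 0.6843*j^2 - 11.3137*j + 15.5262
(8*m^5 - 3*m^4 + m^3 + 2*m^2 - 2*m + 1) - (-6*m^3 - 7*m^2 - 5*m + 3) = 8*m^5 - 3*m^4 + 7*m^3 + 9*m^2 + 3*m - 2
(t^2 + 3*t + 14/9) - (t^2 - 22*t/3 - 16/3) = 31*t/3 + 62/9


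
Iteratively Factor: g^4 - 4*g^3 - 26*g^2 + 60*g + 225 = (g + 3)*(g^3 - 7*g^2 - 5*g + 75) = (g + 3)^2*(g^2 - 10*g + 25) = (g - 5)*(g + 3)^2*(g - 5)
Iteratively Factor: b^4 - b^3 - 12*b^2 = (b)*(b^3 - b^2 - 12*b) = b*(b + 3)*(b^2 - 4*b) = b^2*(b + 3)*(b - 4)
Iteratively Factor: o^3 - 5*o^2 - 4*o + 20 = (o - 5)*(o^2 - 4) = (o - 5)*(o - 2)*(o + 2)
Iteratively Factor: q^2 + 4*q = (q + 4)*(q)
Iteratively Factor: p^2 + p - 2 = (p - 1)*(p + 2)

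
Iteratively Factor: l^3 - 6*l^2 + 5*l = (l - 1)*(l^2 - 5*l) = l*(l - 1)*(l - 5)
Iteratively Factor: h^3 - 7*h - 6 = (h - 3)*(h^2 + 3*h + 2) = (h - 3)*(h + 2)*(h + 1)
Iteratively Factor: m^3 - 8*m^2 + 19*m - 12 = (m - 3)*(m^2 - 5*m + 4) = (m - 4)*(m - 3)*(m - 1)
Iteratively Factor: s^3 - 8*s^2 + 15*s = (s - 3)*(s^2 - 5*s) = (s - 5)*(s - 3)*(s)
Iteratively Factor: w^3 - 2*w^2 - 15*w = (w)*(w^2 - 2*w - 15) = w*(w + 3)*(w - 5)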